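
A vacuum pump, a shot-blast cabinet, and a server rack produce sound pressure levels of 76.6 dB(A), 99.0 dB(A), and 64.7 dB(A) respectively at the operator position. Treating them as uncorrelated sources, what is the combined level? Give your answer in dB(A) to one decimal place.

99.0 dB(A)

For uncorrelated sources the intensities add, so convert each level to linear form, sum, and take 10·log₁₀ of the total.
Σ 10^(L/10) = 10^(76.6/10) + 10^(99.0/10) + 10^(64.7/10) = 7.992e+09.
L_total = 10·log₁₀(7.992e+09) = 99.03 dB(A).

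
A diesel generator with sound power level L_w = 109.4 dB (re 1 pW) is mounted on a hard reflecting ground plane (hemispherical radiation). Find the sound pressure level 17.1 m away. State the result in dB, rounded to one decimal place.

76.8 dB

L_p = L_w − 10·log₁₀(2π·r²) with r = 17.1 m.
2π·r² = 1837 m², 10·log₁₀ of that is 32.642 dB.
L_p = 109.4 − 32.642 = 76.76 dB.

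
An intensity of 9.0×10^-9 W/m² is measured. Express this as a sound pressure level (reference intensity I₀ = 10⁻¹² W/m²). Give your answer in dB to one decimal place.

39.5 dB

I/I₀ = 9.0×10^-9/10⁻¹² = 9.0×10^3, and L = 10·log₁₀(I/I₀).
L = 10·(0.9542 + 3) = 39.54 dB.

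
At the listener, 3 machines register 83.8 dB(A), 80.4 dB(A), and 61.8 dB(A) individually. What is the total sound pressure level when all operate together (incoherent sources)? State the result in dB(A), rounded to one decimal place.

For uncorrelated sources the intensities add, so convert each level to linear form, sum, and take 10·log₁₀ of the total.
Σ 10^(L/10) = 10^(83.8/10) + 10^(80.4/10) + 10^(61.8/10) = 3.510e+08.
L_total = 10·log₁₀(3.510e+08) = 85.45 dB(A).

85.5 dB(A)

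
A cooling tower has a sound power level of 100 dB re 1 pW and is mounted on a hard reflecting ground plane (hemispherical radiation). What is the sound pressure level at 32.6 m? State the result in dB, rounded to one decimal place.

Free-field hemispherical radiation: L_p = L_w − 10·log₁₀(2π·r²), r = 32.6 m.
2π·r² = 6678 m², 10·log₁₀ of that is 38.246 dB.
L_p = 100 − 38.246 = 61.75 dB.

61.8 dB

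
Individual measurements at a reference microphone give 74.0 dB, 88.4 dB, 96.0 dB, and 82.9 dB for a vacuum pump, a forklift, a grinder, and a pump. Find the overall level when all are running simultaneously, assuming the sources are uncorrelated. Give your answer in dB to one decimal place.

96.9 dB

Incoherent sources combine by intensity addition: L_total = 10·log₁₀(Σ 10^(L_i/10)).
Σ 10^(L/10) = 10^(74.0/10) + 10^(88.4/10) + 10^(96.0/10) + 10^(82.9/10) = 4.893e+09.
L_total = 10·log₁₀(4.893e+09) = 96.90 dB.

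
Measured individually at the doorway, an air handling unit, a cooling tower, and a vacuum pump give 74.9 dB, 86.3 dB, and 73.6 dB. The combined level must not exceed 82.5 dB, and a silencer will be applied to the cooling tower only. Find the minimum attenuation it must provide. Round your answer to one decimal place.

5.4 dB

The untreated sources together contribute 10^(74.9/10) + 10^(73.6/10) = 5.381e+07, i.e. 77.31 dB.
To meet 82.5 dB overall, the treated cooling tower may contribute at most 10^(82.5/10) − 5.381e+07 = 1.240e+08, i.e. 80.93 dB.
So the cooling tower must be reduced from 86.3 to 80.93 dB: IL = 5.37 dB.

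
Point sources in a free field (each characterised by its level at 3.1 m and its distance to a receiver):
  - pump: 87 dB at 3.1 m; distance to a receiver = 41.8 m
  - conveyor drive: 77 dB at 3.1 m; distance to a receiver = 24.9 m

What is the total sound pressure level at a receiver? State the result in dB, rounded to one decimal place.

Apply inverse-square spreading to bring every level to the receiver, then sum 10^(L/10).
pump: 87 − 20·log₁₀(41.8/3.1) = 87 − 22.60 = 64.40 dB.
conveyor drive: 77 − 20·log₁₀(24.9/3.1) = 77 − 18.10 = 58.90 dB.
Σ 10^(L/10) = 3.533e+06 → L_total = 10·log₁₀(3.533e+06) = 65.48 dB.

65.5 dB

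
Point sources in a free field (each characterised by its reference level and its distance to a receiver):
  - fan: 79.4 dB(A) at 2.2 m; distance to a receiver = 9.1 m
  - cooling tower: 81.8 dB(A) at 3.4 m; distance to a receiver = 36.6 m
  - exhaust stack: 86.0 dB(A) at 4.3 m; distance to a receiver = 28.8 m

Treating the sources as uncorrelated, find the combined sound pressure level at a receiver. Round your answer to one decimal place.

71.8 dB(A)

First find each source's level at the receiver (point-source: −20·log₁₀(r/r_ref)), then combine on an intensity basis.
fan: 79.4 − 20·log₁₀(9.1/2.2) = 79.4 − 12.33 = 67.07 dB(A).
cooling tower: 81.8 − 20·log₁₀(36.6/3.4) = 81.8 − 20.64 = 61.16 dB(A).
exhaust stack: 86.0 − 20·log₁₀(28.8/4.3) = 86.0 − 16.52 = 69.48 dB(A).
Σ 10^(L/10) = 1.527e+07 → L_total = 10·log₁₀(1.527e+07) = 71.84 dB(A).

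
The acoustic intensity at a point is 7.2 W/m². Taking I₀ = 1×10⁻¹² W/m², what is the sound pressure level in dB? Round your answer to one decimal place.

I/I₀ = 7.2/10⁻¹² = 7.2×10^12, and L = 10·log₁₀(I/I₀).
L = 10·(0.8573 + 12) = 128.57 dB.

128.6 dB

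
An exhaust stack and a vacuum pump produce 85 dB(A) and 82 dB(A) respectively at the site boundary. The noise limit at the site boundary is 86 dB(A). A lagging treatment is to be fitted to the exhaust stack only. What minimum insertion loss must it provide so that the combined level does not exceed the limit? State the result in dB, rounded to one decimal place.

Everything except the exhaust stack sums to 10^(82/10) = 1.585e+08 in linear terms, 82.00 dB(A).
The limit corresponds to 10^(86/10) = 3.981e+08; subtracting the fixed part leaves 2.396e+08 for the exhaust stack, i.e. 83.80 dB(A).
Required insertion loss = 85 − 83.80 = 1.20 dB.

1.2 dB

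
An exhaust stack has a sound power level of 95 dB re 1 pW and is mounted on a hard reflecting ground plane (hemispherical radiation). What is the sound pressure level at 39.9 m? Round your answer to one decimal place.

Free-field hemispherical radiation: L_p = L_w − 10·log₁₀(2π·r²), r = 39.9 m.
2π·r² = 1e+04 m², 10·log₁₀ of that is 40.001 dB.
L_p = 95 − 40.001 = 55.00 dB.

55.0 dB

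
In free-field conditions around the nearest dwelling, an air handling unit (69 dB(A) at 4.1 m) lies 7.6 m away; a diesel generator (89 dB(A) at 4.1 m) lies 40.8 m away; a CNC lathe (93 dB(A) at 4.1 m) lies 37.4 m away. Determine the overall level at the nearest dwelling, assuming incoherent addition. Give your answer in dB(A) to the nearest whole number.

Apply inverse-square spreading to bring every level to the receiver, then sum 10^(L/10).
air handling unit: 69 − 20·log₁₀(7.6/4.1) = 69 − 5.36 = 63.64 dB(A).
diesel generator: 89 − 20·log₁₀(40.8/4.1) = 89 − 19.96 = 69.04 dB(A).
CNC lathe: 93 − 20·log₁₀(37.4/4.1) = 93 − 19.20 = 73.80 dB(A).
Σ 10^(L/10) = 3.431e+07 → L_total = 10·log₁₀(3.431e+07) = 75.35 dB(A).

75 dB(A)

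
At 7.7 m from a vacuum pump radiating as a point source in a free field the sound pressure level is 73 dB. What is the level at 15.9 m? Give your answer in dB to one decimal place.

Point-source attenuation: ΔL = 20·log₁₀(r₂/r₁) = 20·log₁₀(15.9/7.7) = 6.298 dB.
L₂ = 73 − 20·log₁₀(15.9/7.7) = 73 − 6.298 = 66.70 dB.

66.7 dB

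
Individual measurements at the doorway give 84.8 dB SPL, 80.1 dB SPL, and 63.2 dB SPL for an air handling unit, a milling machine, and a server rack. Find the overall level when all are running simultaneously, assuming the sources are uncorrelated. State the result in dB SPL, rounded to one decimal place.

Incoherent sources combine by intensity addition: L_total = 10·log₁₀(Σ 10^(L_i/10)).
Σ 10^(L/10) = 10^(84.8/10) + 10^(80.1/10) + 10^(63.2/10) = 4.064e+08.
L_total = 10·log₁₀(4.064e+08) = 86.09 dB SPL.

86.1 dB SPL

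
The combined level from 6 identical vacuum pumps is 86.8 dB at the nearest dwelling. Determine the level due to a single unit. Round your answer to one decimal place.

79.0 dB

6 equal contributions raise the level by 10·log₁₀ 6 = 7.782 dB, so each unit alone gives 86.8 − 7.782.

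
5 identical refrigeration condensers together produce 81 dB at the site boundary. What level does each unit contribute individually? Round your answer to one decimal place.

For N identical incoherent sources L_total = L₁ + 10·log₁₀ N, so L₁ = 81 − 10·log₁₀(5) = 81 − 6.990.

74.0 dB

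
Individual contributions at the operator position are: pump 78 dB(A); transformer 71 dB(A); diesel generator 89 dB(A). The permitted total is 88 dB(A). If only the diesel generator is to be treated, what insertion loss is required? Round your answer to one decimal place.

Fixed contribution from the other sources: Σ 10^(L/10) = 10^(78/10) + 10^(71/10) = 7.568e+07 (78.79 dB(A)).
The limit corresponds to 10^(88/10) = 6.310e+08; subtracting the fixed part leaves 5.553e+08 for the diesel generator, i.e. 87.45 dB(A).
So the diesel generator must be reduced from 89 to 87.45 dB(A): IL = 1.55 dB.

1.6 dB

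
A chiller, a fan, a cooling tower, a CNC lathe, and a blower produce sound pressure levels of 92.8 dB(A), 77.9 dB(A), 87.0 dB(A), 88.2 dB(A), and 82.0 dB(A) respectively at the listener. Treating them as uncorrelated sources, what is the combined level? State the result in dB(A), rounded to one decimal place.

95.2 dB(A)

Incoherent sources combine by intensity addition: L_total = 10·log₁₀(Σ 10^(L_i/10)).
Σ 10^(L/10) = 10^(92.8/10) + 10^(77.9/10) + 10^(87.0/10) + 10^(88.2/10) + 10^(82.0/10) = 3.287e+09.
L_total = 10·log₁₀(3.287e+09) = 95.17 dB(A).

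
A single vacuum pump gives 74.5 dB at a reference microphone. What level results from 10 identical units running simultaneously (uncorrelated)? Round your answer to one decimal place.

84.5 dB

N identical incoherent sources raise the level by 10·log₁₀ N.
L_total = 74.5 + 10·log₁₀(10) = 74.5 + 10.000 = 84.50 dB.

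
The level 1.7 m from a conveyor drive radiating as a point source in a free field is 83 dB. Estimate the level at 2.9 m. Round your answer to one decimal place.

78.4 dB

Point-source attenuation: ΔL = 20·log₁₀(r₂/r₁) = 20·log₁₀(2.9/1.7) = 4.639 dB.
L₂ = 83 − 20·log₁₀(2.9/1.7) = 83 − 4.639 = 78.36 dB.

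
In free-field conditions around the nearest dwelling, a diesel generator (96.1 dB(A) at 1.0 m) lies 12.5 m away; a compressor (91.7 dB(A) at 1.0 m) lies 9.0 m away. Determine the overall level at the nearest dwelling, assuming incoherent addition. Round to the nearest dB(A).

Propagate each source to the receiver with L = L_ref − 20·log₁₀(r/r_ref), then add intensities.
diesel generator: 96.1 − 20·log₁₀(12.5/1.0) = 96.1 − 21.94 = 74.16 dB(A).
compressor: 91.7 − 20·log₁₀(9.0/1.0) = 91.7 − 19.08 = 72.62 dB(A).
Σ 10^(L/10) = 4.433e+07 → L_total = 10·log₁₀(4.433e+07) = 76.47 dB(A).

76 dB(A)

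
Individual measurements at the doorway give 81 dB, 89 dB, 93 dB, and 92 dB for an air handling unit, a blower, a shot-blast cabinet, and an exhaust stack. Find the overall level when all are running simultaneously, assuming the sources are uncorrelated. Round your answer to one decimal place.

96.5 dB

For uncorrelated sources the intensities add, so convert each level to linear form, sum, and take 10·log₁₀ of the total.
Σ 10^(L/10) = 10^(81/10) + 10^(89/10) + 10^(93/10) + 10^(92/10) = 4.500e+09.
L_total = 10·log₁₀(4.500e+09) = 96.53 dB.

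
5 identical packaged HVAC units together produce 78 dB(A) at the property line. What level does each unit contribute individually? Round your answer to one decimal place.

71.0 dB(A)

For N identical incoherent sources L_total = L₁ + 10·log₁₀ N, so L₁ = 78 − 10·log₁₀(5) = 78 − 6.990.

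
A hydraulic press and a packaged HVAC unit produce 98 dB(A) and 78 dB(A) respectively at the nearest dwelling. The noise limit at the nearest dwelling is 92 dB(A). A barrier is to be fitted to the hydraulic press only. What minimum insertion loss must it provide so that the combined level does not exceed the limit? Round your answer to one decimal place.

Fixed contribution from the other source: Σ 10^(L/10) = 10^(78/10) = 6.310e+07 (78.00 dB(A)).
To meet 92 dB(A) overall, the treated hydraulic press may contribute at most 10^(92/10) − 6.310e+07 = 1.522e+09, i.e. 91.82 dB(A).
Required insertion loss = 98 − 91.82 = 6.18 dB.

6.2 dB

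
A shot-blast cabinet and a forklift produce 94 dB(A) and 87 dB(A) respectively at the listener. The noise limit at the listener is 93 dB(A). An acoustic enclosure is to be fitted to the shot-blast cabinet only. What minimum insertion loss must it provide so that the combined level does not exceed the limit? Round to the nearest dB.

Fixed contribution from the other source: Σ 10^(L/10) = 10^(87/10) = 5.012e+08 (87.00 dB(A)).
The limit corresponds to 10^(93/10) = 1.995e+09; subtracting the fixed part leaves 1.494e+09 for the shot-blast cabinet, i.e. 91.74 dB(A).
So the shot-blast cabinet must be reduced from 94 to 91.74 dB(A): IL = 2.26 dB.

2 dB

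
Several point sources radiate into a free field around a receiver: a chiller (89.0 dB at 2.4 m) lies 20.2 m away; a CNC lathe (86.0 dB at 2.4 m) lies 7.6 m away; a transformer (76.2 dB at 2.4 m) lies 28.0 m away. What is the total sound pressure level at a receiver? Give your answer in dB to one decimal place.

First find each source's level at the receiver (point-source: −20·log₁₀(r/r_ref)), then combine on an intensity basis.
chiller: 89.0 − 20·log₁₀(20.2/2.4) = 89.0 − 18.50 = 70.50 dB.
CNC lathe: 86.0 − 20·log₁₀(7.6/2.4) = 86.0 − 10.01 = 75.99 dB.
transformer: 76.2 − 20·log₁₀(28.0/2.4) = 76.2 − 21.34 = 54.86 dB.
Σ 10^(L/10) = 5.122e+07 → L_total = 10·log₁₀(5.122e+07) = 77.09 dB.

77.1 dB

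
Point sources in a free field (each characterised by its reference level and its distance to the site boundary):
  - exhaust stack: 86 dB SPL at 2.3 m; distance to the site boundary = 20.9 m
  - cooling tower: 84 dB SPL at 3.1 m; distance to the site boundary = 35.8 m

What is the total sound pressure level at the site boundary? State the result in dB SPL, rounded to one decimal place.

First find each source's level at the receiver (point-source: −20·log₁₀(r/r_ref)), then combine on an intensity basis.
exhaust stack: 86 − 20·log₁₀(20.9/2.3) = 86 − 19.17 = 66.83 dB SPL.
cooling tower: 84 − 20·log₁₀(35.8/3.1) = 84 − 21.25 = 62.75 dB SPL.
Σ 10^(L/10) = 6.705e+06 → L_total = 10·log₁₀(6.705e+06) = 68.26 dB SPL.

68.3 dB SPL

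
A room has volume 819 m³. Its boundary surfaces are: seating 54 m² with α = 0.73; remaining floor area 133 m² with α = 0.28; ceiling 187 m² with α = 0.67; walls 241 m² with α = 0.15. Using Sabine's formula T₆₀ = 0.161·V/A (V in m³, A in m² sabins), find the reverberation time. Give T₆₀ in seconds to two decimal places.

Total absorption A = 54·0.73 + 133·0.28 + 187·0.67 + 241·0.15 = 238.10 m² sabins.
T₆₀ = 0.161 × 819 / 238.10 = 0.554 s.

0.55 s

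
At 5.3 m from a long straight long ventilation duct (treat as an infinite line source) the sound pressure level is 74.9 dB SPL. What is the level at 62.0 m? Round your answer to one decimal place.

Line-source attenuation: ΔL = 10·log₁₀(r₂/r₁) = 10·log₁₀(62.0/5.3) = 10.681 dB.
L₂ = 74.9 − 10·log₁₀(62.0/5.3) = 74.9 − 10.681 = 64.22 dB SPL.

64.2 dB SPL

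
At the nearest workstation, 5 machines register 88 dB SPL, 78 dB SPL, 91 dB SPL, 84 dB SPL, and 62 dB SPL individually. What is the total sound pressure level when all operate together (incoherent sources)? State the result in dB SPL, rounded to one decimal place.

93.4 dB SPL

For uncorrelated sources the intensities add, so convert each level to linear form, sum, and take 10·log₁₀ of the total.
Σ 10^(L/10) = 10^(88/10) + 10^(78/10) + 10^(91/10) + 10^(84/10) + 10^(62/10) = 2.206e+09.
L_total = 10·log₁₀(2.206e+09) = 93.44 dB SPL.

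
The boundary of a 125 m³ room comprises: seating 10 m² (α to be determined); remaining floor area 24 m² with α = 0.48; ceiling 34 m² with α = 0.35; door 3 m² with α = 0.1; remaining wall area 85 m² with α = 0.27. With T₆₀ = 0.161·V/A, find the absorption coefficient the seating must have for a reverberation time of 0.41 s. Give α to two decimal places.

A = 0.161·V/T₆₀ = 0.161·125/0.41 = 49.09 m² sabins.
Absorption from the other surfaces = 24·0.48 + 34·0.35 + 3·0.1 + 85·0.27 = 46.67 m², so the seating must supply 2.42 m² over 10 m².
α = 2.42/10 = 0.242.

0.24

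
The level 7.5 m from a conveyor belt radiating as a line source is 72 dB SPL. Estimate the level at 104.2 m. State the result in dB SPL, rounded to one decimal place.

60.6 dB SPL

For a line source, L₂ = L₁ − 10·log₁₀(r₂/r₁).
L₂ = 72 − 10·log₁₀(104.2/7.5) = 72 − 11.428 = 60.57 dB SPL.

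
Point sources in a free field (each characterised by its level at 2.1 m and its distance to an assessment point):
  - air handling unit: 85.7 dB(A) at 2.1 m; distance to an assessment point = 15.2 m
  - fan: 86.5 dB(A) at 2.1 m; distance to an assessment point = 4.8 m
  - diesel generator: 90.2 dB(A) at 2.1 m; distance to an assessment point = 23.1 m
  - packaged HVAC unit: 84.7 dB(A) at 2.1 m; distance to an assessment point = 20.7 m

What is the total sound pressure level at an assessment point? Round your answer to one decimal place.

Propagate each source to the receiver with L = L_ref − 20·log₁₀(r/r_ref), then add intensities.
air handling unit: 85.7 − 20·log₁₀(15.2/2.1) = 85.7 − 17.19 = 68.51 dB(A).
fan: 86.5 − 20·log₁₀(4.8/2.1) = 86.5 − 7.18 = 79.32 dB(A).
diesel generator: 90.2 − 20·log₁₀(23.1/2.1) = 90.2 − 20.83 = 69.37 dB(A).
packaged HVAC unit: 84.7 − 20·log₁₀(20.7/2.1) = 84.7 − 19.88 = 64.82 dB(A).
Σ 10^(L/10) = 1.043e+08 → L_total = 10·log₁₀(1.043e+08) = 80.18 dB(A).

80.2 dB(A)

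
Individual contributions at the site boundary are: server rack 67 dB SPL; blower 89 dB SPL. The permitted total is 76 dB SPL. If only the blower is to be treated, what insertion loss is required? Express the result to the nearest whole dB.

Everything except the blower sums to 10^(67/10) = 5.012e+06 in linear terms, 67.00 dB SPL.
To meet 76 dB SPL overall, the treated blower may contribute at most 10^(76/10) − 5.012e+06 = 3.480e+07, i.e. 75.42 dB SPL.
Required insertion loss = 89 − 75.42 = 13.58 dB.

14 dB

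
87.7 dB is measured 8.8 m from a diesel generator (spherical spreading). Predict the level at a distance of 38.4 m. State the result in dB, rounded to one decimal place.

74.9 dB

Spherical spreading from a point source gives a 20·log₁₀(r₂/r₁) drop.
L₂ = 87.7 − 20·log₁₀(38.4/8.8) = 87.7 − 12.797 = 74.90 dB.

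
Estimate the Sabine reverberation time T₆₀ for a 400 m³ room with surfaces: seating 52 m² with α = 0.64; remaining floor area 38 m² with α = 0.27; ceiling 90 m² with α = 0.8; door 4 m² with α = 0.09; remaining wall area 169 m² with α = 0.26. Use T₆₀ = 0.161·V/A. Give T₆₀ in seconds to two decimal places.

0.40 s

Summing Sᵢαᵢ: 52·0.64 + 38·0.27 + 90·0.8 + 4·0.09 + 169·0.26 = 159.84 m².
T₆₀ = 0.161·V/A = 0.161·400/159.84 = 0.403 s.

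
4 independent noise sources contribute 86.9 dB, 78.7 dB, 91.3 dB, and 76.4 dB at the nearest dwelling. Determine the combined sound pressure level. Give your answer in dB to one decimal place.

92.9 dB

For uncorrelated sources the intensities add, so convert each level to linear form, sum, and take 10·log₁₀ of the total.
Σ 10^(L/10) = 10^(86.9/10) + 10^(78.7/10) + 10^(91.3/10) + 10^(76.4/10) = 1.957e+09.
L_total = 10·log₁₀(1.957e+09) = 92.91 dB.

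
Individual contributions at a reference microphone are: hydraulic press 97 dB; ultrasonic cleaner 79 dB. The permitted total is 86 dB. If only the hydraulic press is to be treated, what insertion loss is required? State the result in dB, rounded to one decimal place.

12.0 dB

Everything except the hydraulic press sums to 10^(79/10) = 7.943e+07 in linear terms, 79.00 dB.
The limit corresponds to 10^(86/10) = 3.981e+08; subtracting the fixed part leaves 3.187e+08 for the hydraulic press, i.e. 85.03 dB.
Required insertion loss = 97 − 85.03 = 11.97 dB.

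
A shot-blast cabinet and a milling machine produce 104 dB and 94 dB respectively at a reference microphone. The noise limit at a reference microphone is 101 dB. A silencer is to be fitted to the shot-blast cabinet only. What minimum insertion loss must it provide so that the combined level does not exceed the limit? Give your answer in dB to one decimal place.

4.0 dB

Everything except the shot-blast cabinet sums to 10^(94/10) = 2.512e+09 in linear terms, 94.00 dB.
The limit corresponds to 10^(101/10) = 1.259e+10; subtracting the fixed part leaves 1.008e+10 for the shot-blast cabinet, i.e. 100.03 dB.
Required insertion loss = 104 − 100.03 = 3.97 dB.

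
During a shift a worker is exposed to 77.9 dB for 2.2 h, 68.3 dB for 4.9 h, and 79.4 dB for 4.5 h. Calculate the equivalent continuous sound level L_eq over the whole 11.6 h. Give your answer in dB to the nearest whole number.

77 dB

Weight each interval's intensity by its duration and average over T = 11.6 h:
Σ tᵢ·10^(Lᵢ/10) = 2.2·10^(77.9/10) + 4.9·10^(68.3/10) + 4.5·10^(79.4/10) = 5.607e+08.
L_eq = 10·log₁₀(5.607e+08/11.6) = 76.84 dB.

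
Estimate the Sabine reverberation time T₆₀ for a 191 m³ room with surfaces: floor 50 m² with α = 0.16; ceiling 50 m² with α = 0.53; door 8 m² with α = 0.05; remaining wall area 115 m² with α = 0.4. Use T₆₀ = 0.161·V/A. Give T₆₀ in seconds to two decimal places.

0.38 s

A = Σ Sᵢαᵢ = 50·0.16 + 50·0.53 + 8·0.05 + 115·0.4 = 80.90 m².
T₆₀ = 0.161·V/A = 0.161·191/80.90 = 0.380 s.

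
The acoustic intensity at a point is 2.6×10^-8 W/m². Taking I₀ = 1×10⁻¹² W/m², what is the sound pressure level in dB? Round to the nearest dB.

Dividing by I₀ shifts the exponent by 12: I/I₀ = 2.6×10^4.
L = 10·(0.4150 + 4) = 44.15 dB.

44 dB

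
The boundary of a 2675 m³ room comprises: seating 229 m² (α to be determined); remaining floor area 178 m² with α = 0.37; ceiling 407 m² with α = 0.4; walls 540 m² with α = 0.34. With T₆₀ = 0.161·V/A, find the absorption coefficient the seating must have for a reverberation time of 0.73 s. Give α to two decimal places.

Required total absorption A = 0.161·2675/0.73 = 589.97 m².
Absorption from the other surfaces = 178·0.37 + 407·0.4 + 540·0.34 = 412.26 m², so the seating must supply 177.71 m² over 229 m².
α = 177.71/229 = 0.776.

0.78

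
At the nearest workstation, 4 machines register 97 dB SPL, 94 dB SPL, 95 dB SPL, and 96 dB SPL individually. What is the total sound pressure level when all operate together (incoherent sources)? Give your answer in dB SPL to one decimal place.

101.7 dB SPL

Incoherent sources combine by intensity addition: L_total = 10·log₁₀(Σ 10^(L_i/10)).
Σ 10^(L/10) = 10^(97/10) + 10^(94/10) + 10^(95/10) + 10^(96/10) = 1.467e+10.
L_total = 10·log₁₀(1.467e+10) = 101.66 dB SPL.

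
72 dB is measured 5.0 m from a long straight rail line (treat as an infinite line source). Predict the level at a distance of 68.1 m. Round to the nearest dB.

61 dB

Cylindrical spreading from a line source gives a 10·log₁₀(r₂/r₁) drop.
L₂ = 72 − 10·log₁₀(68.1/5.0) = 72 − 11.342 = 60.66 dB.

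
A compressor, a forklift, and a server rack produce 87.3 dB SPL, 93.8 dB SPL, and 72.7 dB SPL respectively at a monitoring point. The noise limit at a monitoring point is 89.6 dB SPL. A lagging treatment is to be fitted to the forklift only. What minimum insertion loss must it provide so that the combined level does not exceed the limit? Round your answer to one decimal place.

Everything except the forklift sums to 10^(87.3/10) + 10^(72.7/10) = 5.557e+08 in linear terms, 87.45 dB SPL.
To meet 89.6 dB SPL overall, the treated forklift may contribute at most 10^(89.6/10) − 5.557e+08 = 3.564e+08, i.e. 85.52 dB SPL.
Required insertion loss = 93.8 − 85.52 = 8.28 dB.

8.3 dB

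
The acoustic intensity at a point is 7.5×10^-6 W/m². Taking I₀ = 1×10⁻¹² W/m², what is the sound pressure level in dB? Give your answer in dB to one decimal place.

68.8 dB

Dividing by I₀ shifts the exponent by 12: I/I₀ = 7.5×10^6.
L = 10·(0.8751 + 6) = 68.75 dB.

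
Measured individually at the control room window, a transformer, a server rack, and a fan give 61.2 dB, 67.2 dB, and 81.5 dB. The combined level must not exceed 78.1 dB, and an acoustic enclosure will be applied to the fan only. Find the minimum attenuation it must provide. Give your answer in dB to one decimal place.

3.9 dB

The untreated sources together contribute 10^(61.2/10) + 10^(67.2/10) = 6.566e+06, i.e. 68.17 dB.
To meet 78.1 dB overall, the treated fan may contribute at most 10^(78.1/10) − 6.566e+06 = 5.800e+07, i.e. 77.63 dB.
So the fan must be reduced from 81.5 to 77.63 dB: IL = 3.87 dB.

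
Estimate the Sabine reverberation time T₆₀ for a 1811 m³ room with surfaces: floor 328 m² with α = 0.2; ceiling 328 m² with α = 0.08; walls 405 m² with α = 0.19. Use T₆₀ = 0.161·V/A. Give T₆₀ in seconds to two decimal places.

1.73 s

Total absorption A = 328·0.2 + 328·0.08 + 405·0.19 = 168.79 m² sabins.
T₆₀ = 0.161 × 1811 / 168.79 = 1.727 s.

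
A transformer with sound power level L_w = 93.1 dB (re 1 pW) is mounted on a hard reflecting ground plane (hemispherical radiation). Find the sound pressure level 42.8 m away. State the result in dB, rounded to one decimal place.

The power spreads over a hemisphere of area 2π·r², so L_p = L_w − 10·log₁₀(2π·r²).
2π·r² = 1.151e+04 m², 10·log₁₀ of that is 40.611 dB.
L_p = 93.1 − 40.611 = 52.49 dB.

52.5 dB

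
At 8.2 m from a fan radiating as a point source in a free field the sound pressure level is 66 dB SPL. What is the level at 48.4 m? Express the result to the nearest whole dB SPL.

Spherical spreading from a point source gives a 20·log₁₀(r₂/r₁) drop.
L₂ = 66 − 20·log₁₀(48.4/8.2) = 66 − 15.421 = 50.58 dB SPL.

51 dB SPL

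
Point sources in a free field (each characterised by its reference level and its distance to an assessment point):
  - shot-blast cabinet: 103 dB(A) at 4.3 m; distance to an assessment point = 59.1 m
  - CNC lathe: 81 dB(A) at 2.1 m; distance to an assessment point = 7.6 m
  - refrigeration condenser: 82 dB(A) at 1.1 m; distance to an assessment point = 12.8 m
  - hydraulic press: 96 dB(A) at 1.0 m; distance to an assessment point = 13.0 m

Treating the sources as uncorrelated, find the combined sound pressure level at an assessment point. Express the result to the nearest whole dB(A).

81 dB(A)

First find each source's level at the receiver (point-source: −20·log₁₀(r/r_ref)), then combine on an intensity basis.
shot-blast cabinet: 103 − 20·log₁₀(59.1/4.3) = 103 − 22.76 = 80.24 dB(A).
CNC lathe: 81 − 20·log₁₀(7.6/2.1) = 81 − 11.17 = 69.83 dB(A).
refrigeration condenser: 82 − 20·log₁₀(12.8/1.1) = 82 − 21.32 = 60.68 dB(A).
hydraulic press: 96 − 20·log₁₀(13.0/1.0) = 96 − 22.28 = 73.72 dB(A).
Σ 10^(L/10) = 1.400e+08 → L_total = 10·log₁₀(1.400e+08) = 81.46 dB(A).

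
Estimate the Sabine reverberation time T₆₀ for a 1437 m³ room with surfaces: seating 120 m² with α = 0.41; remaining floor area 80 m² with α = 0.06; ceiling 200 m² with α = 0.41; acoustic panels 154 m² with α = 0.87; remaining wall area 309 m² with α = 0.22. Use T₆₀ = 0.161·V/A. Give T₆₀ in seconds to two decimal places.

0.68 s

A = Σ Sᵢαᵢ = 120·0.41 + 80·0.06 + 200·0.41 + 154·0.87 + 309·0.22 = 337.96 m².
T₆₀ = 0.161 × 1437 / 337.96 = 0.685 s.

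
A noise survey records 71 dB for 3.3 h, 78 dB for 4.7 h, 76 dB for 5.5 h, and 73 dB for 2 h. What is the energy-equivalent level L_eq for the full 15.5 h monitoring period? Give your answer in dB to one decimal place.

75.9 dB

L_eq = 10·log₁₀[(1/T)·Σ tᵢ·10^(Lᵢ/10)] with T = 15.5 h.
Σ tᵢ·10^(Lᵢ/10) = 3.3·10^(71/10) + 4.7·10^(78/10) + 5.5·10^(76/10) + 2·10^(73/10) = 5.970e+08.
L_eq = 10·log₁₀(5.970e+08/15.5) = 75.86 dB.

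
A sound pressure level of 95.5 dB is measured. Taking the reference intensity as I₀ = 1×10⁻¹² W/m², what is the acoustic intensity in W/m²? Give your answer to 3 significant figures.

0.00355 W/m²

I = I₀·10^(L/10) = 10⁻¹² × 10^(95.5/10) = 10^(-2.450).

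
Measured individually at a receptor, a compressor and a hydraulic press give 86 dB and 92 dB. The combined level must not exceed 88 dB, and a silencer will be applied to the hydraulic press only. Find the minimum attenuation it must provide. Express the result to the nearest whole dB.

The untreated sources together contribute 10^(86/10) = 3.981e+08, i.e. 86.00 dB.
The limit corresponds to 10^(88/10) = 6.310e+08; subtracting the fixed part leaves 2.329e+08 for the hydraulic press, i.e. 83.67 dB.
So the hydraulic press must be reduced from 92 to 83.67 dB: IL = 8.33 dB.

8 dB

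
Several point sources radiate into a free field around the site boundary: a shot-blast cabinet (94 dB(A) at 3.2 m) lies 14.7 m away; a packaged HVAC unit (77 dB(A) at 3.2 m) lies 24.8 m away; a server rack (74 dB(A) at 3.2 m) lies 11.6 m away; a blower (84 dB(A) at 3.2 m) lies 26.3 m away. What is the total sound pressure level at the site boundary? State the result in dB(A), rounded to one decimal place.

Apply inverse-square spreading to bring every level to the receiver, then sum 10^(L/10).
shot-blast cabinet: 94 − 20·log₁₀(14.7/3.2) = 94 − 13.24 = 80.76 dB(A).
packaged HVAC unit: 77 − 20·log₁₀(24.8/3.2) = 77 − 17.79 = 59.21 dB(A).
server rack: 74 − 20·log₁₀(11.6/3.2) = 74 − 11.19 = 62.81 dB(A).
blower: 84 − 20·log₁₀(26.3/3.2) = 84 − 18.30 = 65.70 dB(A).
Σ 10^(L/10) = 1.255e+08 → L_total = 10·log₁₀(1.255e+08) = 80.99 dB(A).

81.0 dB(A)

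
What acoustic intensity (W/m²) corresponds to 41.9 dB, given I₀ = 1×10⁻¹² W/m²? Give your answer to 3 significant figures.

I = I₀·10^(L/10) = 10⁻¹² × 10^(41.9/10) = 10^(-7.810).

1.55e-08 W/m²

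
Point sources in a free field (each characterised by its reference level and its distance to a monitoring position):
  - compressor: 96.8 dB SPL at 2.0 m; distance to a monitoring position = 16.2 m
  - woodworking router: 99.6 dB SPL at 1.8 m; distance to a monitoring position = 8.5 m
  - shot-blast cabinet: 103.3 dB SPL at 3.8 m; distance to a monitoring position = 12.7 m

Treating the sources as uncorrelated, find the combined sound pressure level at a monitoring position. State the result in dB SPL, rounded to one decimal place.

93.8 dB SPL

Apply inverse-square spreading to bring every level to the receiver, then sum 10^(L/10).
compressor: 96.8 − 20·log₁₀(16.2/2.0) = 96.8 − 18.17 = 78.63 dB SPL.
woodworking router: 99.6 − 20·log₁₀(8.5/1.8) = 99.6 − 13.48 = 86.12 dB SPL.
shot-blast cabinet: 103.3 − 20·log₁₀(12.7/3.8) = 103.3 − 10.48 = 92.82 dB SPL.
Σ 10^(L/10) = 2.396e+09 → L_total = 10·log₁₀(2.396e+09) = 93.79 dB SPL.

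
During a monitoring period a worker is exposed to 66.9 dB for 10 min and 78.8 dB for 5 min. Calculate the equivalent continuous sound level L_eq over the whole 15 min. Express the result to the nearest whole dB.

75 dB

Weight each interval's intensity by its duration and average over T = 15 min:
Σ tᵢ·10^(Lᵢ/10) = 10·10^(66.9/10) + 5·10^(78.8/10) = 4.283e+08.
L_eq = 10·log₁₀(4.283e+08/15) = 74.56 dB.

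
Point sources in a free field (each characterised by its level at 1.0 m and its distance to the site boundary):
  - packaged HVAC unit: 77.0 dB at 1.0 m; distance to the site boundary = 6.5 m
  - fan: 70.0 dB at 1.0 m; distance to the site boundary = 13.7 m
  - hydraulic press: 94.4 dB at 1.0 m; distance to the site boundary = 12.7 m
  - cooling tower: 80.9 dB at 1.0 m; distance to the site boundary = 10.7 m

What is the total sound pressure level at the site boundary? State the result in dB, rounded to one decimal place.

First find each source's level at the receiver (point-source: −20·log₁₀(r/r_ref)), then combine on an intensity basis.
packaged HVAC unit: 77.0 − 20·log₁₀(6.5/1.0) = 77.0 − 16.26 = 60.74 dB.
fan: 70.0 − 20·log₁₀(13.7/1.0) = 70.0 − 22.73 = 47.27 dB.
hydraulic press: 94.4 − 20·log₁₀(12.7/1.0) = 94.4 − 22.08 = 72.32 dB.
cooling tower: 80.9 − 20·log₁₀(10.7/1.0) = 80.9 − 20.59 = 60.31 dB.
Σ 10^(L/10) = 1.939e+07 → L_total = 10·log₁₀(1.939e+07) = 72.88 dB.

72.9 dB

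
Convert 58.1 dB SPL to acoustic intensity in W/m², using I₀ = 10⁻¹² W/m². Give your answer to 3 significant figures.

6.46e-07 W/m²

L = 10·log₁₀(I/I₀) ⇒ I = I₀·10^(L/10) = 10⁻¹² × 10^5.81.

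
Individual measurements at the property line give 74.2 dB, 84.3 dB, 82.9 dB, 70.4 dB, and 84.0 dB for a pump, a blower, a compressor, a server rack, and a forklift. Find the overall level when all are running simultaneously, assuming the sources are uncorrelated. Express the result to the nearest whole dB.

89 dB

Incoherent sources combine by intensity addition: L_total = 10·log₁₀(Σ 10^(L_i/10)).
Σ 10^(L/10) = 10^(74.2/10) + 10^(84.3/10) + 10^(82.9/10) + 10^(70.4/10) + 10^(84.0/10) = 7.526e+08.
L_total = 10·log₁₀(7.526e+08) = 88.77 dB.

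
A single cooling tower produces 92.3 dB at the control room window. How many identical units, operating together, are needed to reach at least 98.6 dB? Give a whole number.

The shortfall is 98.6 − 92.3 = 6.3 dB, and N units add 10·log₁₀ N, so need 10·log₁₀ N ≥ 6.3.
N ≥ 10^(6.3/10) = 4.266, so N = 5.

5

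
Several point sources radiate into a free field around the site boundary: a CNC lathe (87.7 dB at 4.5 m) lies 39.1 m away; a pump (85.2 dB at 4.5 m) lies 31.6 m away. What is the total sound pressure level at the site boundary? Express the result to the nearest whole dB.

First find each source's level at the receiver (point-source: −20·log₁₀(r/r_ref)), then combine on an intensity basis.
CNC lathe: 87.7 − 20·log₁₀(39.1/4.5) = 87.7 − 18.78 = 68.92 dB.
pump: 85.2 − 20·log₁₀(31.6/4.5) = 85.2 − 16.93 = 68.27 dB.
Σ 10^(L/10) = 1.451e+07 → L_total = 10·log₁₀(1.451e+07) = 71.62 dB.

72 dB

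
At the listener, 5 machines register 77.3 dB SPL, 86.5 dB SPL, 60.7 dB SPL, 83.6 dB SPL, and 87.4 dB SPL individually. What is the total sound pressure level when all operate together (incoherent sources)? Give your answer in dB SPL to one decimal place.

For uncorrelated sources the intensities add, so convert each level to linear form, sum, and take 10·log₁₀ of the total.
Σ 10^(L/10) = 10^(77.3/10) + 10^(86.5/10) + 10^(60.7/10) + 10^(83.6/10) + 10^(87.4/10) = 1.280e+09.
L_total = 10·log₁₀(1.280e+09) = 91.07 dB SPL.

91.1 dB SPL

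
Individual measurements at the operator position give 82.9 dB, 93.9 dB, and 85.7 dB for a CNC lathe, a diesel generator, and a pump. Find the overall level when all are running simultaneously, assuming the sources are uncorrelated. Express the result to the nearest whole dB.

95 dB

For uncorrelated sources the intensities add, so convert each level to linear form, sum, and take 10·log₁₀ of the total.
Σ 10^(L/10) = 10^(82.9/10) + 10^(93.9/10) + 10^(85.7/10) = 3.021e+09.
L_total = 10·log₁₀(3.021e+09) = 94.80 dB.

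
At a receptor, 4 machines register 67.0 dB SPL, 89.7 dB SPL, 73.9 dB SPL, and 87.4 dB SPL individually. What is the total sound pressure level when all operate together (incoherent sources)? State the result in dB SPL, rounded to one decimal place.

91.8 dB SPL

For uncorrelated sources the intensities add, so convert each level to linear form, sum, and take 10·log₁₀ of the total.
Σ 10^(L/10) = 10^(67.0/10) + 10^(89.7/10) + 10^(73.9/10) + 10^(87.4/10) = 1.512e+09.
L_total = 10·log₁₀(1.512e+09) = 91.80 dB SPL.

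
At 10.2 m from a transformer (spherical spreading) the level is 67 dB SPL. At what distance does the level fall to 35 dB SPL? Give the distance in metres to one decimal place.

Point-source spreading drops the level by 20·log₁₀(r₂/r₁); inverting, r₂/r₁ = 10^(ΔL/20).
r₂ = 10.2·10^((67−35)/20) = 10.2·10^(32.0/20) = 406.07 m.

406.1 m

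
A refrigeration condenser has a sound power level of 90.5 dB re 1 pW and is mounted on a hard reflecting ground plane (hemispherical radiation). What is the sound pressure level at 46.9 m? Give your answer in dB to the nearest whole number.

49 dB

The power spreads over a hemisphere of area 2π·r², so L_p = L_w − 10·log₁₀(2π·r²).
2π·r² = 1.382e+04 m², 10·log₁₀ of that is 41.405 dB.
L_p = 90.5 − 41.405 = 49.09 dB.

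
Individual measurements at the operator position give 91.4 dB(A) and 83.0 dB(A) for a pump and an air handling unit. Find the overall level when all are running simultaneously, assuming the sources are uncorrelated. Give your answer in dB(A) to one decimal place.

92.0 dB(A)

Incoherent sources combine by intensity addition: L_total = 10·log₁₀(Σ 10^(L_i/10)).
Σ 10^(L/10) = 10^(91.4/10) + 10^(83.0/10) = 1.580e+09.
L_total = 10·log₁₀(1.580e+09) = 91.99 dB(A).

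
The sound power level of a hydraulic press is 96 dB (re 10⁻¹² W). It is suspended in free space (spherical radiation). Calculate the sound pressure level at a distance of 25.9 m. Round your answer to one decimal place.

56.7 dB

Free-field spherical radiation: L_p = L_w − 10·log₁₀(4π·r²), r = 25.9 m.
4π·r² = 8430 m², 10·log₁₀ of that is 39.258 dB.
L_p = 96 − 39.258 = 56.74 dB.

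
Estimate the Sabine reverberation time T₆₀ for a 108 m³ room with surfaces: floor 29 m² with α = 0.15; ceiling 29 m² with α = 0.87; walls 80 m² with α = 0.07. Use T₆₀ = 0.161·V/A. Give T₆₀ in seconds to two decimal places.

0.49 s

Summing Sᵢαᵢ: 29·0.15 + 29·0.87 + 80·0.07 = 35.18 m².
T₆₀ = 0.161·V/A = 0.161·108/35.18 = 0.494 s.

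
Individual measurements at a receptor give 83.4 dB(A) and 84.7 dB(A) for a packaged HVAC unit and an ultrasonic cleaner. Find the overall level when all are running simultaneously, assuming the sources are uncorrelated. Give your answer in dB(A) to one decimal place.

87.1 dB(A)

Incoherent sources combine by intensity addition: L_total = 10·log₁₀(Σ 10^(L_i/10)).
Σ 10^(L/10) = 10^(83.4/10) + 10^(84.7/10) = 5.139e+08.
L_total = 10·log₁₀(5.139e+08) = 87.11 dB(A).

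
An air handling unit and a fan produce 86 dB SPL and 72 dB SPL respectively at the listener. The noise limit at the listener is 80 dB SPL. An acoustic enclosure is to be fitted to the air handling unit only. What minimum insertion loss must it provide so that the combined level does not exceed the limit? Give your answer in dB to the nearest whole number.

Fixed contribution from the other source: Σ 10^(L/10) = 10^(72/10) = 1.585e+07 (72.00 dB SPL).
The limit corresponds to 10^(80/10) = 1.000e+08; subtracting the fixed part leaves 8.415e+07 for the air handling unit, i.e. 79.25 dB SPL.
So the air handling unit must be reduced from 86 to 79.25 dB SPL: IL = 6.75 dB.

7 dB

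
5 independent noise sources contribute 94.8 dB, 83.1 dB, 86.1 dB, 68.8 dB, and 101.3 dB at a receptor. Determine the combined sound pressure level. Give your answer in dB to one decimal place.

For uncorrelated sources the intensities add, so convert each level to linear form, sum, and take 10·log₁₀ of the total.
Σ 10^(L/10) = 10^(94.8/10) + 10^(83.1/10) + 10^(86.1/10) + 10^(68.8/10) + 10^(101.3/10) = 1.713e+10.
L_total = 10·log₁₀(1.713e+10) = 102.34 dB.

102.3 dB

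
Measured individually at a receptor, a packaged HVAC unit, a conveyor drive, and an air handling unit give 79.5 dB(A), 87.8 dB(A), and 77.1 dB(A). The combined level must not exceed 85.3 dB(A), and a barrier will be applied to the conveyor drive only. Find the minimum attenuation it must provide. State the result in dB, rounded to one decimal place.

4.8 dB

Fixed contribution from the other sources: Σ 10^(L/10) = 10^(79.5/10) + 10^(77.1/10) = 1.404e+08 (81.47 dB(A)).
The limit corresponds to 10^(85.3/10) = 3.388e+08; subtracting the fixed part leaves 1.984e+08 for the conveyor drive, i.e. 82.98 dB(A).
Required insertion loss = 87.8 − 82.98 = 4.82 dB.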